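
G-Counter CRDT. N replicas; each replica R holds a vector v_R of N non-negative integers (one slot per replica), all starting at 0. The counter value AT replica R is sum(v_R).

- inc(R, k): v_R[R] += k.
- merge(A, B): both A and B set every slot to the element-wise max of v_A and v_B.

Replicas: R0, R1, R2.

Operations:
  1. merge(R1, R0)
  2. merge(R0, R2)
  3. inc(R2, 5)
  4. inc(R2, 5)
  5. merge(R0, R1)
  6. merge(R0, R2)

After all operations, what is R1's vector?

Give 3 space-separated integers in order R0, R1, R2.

Answer: 0 0 0

Derivation:
Op 1: merge R1<->R0 -> R1=(0,0,0) R0=(0,0,0)
Op 2: merge R0<->R2 -> R0=(0,0,0) R2=(0,0,0)
Op 3: inc R2 by 5 -> R2=(0,0,5) value=5
Op 4: inc R2 by 5 -> R2=(0,0,10) value=10
Op 5: merge R0<->R1 -> R0=(0,0,0) R1=(0,0,0)
Op 6: merge R0<->R2 -> R0=(0,0,10) R2=(0,0,10)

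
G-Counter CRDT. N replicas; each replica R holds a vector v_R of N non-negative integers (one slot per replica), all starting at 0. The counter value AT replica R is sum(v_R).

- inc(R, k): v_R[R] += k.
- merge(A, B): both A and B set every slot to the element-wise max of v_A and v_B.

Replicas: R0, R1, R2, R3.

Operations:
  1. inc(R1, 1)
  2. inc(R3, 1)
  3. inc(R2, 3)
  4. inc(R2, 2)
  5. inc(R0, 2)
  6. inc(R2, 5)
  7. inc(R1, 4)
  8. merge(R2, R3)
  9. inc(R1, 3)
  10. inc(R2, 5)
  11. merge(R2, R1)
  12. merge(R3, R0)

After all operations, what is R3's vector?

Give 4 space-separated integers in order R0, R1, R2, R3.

Op 1: inc R1 by 1 -> R1=(0,1,0,0) value=1
Op 2: inc R3 by 1 -> R3=(0,0,0,1) value=1
Op 3: inc R2 by 3 -> R2=(0,0,3,0) value=3
Op 4: inc R2 by 2 -> R2=(0,0,5,0) value=5
Op 5: inc R0 by 2 -> R0=(2,0,0,0) value=2
Op 6: inc R2 by 5 -> R2=(0,0,10,0) value=10
Op 7: inc R1 by 4 -> R1=(0,5,0,0) value=5
Op 8: merge R2<->R3 -> R2=(0,0,10,1) R3=(0,0,10,1)
Op 9: inc R1 by 3 -> R1=(0,8,0,0) value=8
Op 10: inc R2 by 5 -> R2=(0,0,15,1) value=16
Op 11: merge R2<->R1 -> R2=(0,8,15,1) R1=(0,8,15,1)
Op 12: merge R3<->R0 -> R3=(2,0,10,1) R0=(2,0,10,1)

Answer: 2 0 10 1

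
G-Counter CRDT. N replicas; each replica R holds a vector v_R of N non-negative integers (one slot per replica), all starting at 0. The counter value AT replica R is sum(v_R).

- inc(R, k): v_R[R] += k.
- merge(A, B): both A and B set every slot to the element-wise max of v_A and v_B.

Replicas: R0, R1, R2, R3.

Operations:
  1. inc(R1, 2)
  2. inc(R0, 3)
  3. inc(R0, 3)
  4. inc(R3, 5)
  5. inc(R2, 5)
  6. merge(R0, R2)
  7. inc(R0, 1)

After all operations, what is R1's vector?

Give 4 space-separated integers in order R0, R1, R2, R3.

Op 1: inc R1 by 2 -> R1=(0,2,0,0) value=2
Op 2: inc R0 by 3 -> R0=(3,0,0,0) value=3
Op 3: inc R0 by 3 -> R0=(6,0,0,0) value=6
Op 4: inc R3 by 5 -> R3=(0,0,0,5) value=5
Op 5: inc R2 by 5 -> R2=(0,0,5,0) value=5
Op 6: merge R0<->R2 -> R0=(6,0,5,0) R2=(6,0,5,0)
Op 7: inc R0 by 1 -> R0=(7,0,5,0) value=12

Answer: 0 2 0 0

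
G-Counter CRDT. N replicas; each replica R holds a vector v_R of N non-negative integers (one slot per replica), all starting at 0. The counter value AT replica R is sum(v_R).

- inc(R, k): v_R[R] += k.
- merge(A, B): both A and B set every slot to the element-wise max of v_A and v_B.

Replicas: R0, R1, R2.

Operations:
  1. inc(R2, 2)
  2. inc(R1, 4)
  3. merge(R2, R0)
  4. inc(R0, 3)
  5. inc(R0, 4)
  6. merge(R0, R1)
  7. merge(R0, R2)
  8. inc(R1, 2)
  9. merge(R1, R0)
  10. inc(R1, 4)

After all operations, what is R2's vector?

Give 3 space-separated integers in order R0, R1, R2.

Op 1: inc R2 by 2 -> R2=(0,0,2) value=2
Op 2: inc R1 by 4 -> R1=(0,4,0) value=4
Op 3: merge R2<->R0 -> R2=(0,0,2) R0=(0,0,2)
Op 4: inc R0 by 3 -> R0=(3,0,2) value=5
Op 5: inc R0 by 4 -> R0=(7,0,2) value=9
Op 6: merge R0<->R1 -> R0=(7,4,2) R1=(7,4,2)
Op 7: merge R0<->R2 -> R0=(7,4,2) R2=(7,4,2)
Op 8: inc R1 by 2 -> R1=(7,6,2) value=15
Op 9: merge R1<->R0 -> R1=(7,6,2) R0=(7,6,2)
Op 10: inc R1 by 4 -> R1=(7,10,2) value=19

Answer: 7 4 2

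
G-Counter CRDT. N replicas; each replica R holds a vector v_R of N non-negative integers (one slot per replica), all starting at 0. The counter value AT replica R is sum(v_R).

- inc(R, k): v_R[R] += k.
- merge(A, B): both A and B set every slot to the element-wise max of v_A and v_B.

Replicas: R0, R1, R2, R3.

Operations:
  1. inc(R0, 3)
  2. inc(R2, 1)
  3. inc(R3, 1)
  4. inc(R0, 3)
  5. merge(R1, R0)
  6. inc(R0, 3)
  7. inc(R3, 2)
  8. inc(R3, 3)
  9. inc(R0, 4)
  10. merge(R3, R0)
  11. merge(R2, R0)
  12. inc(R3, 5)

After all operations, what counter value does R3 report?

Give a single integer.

Answer: 24

Derivation:
Op 1: inc R0 by 3 -> R0=(3,0,0,0) value=3
Op 2: inc R2 by 1 -> R2=(0,0,1,0) value=1
Op 3: inc R3 by 1 -> R3=(0,0,0,1) value=1
Op 4: inc R0 by 3 -> R0=(6,0,0,0) value=6
Op 5: merge R1<->R0 -> R1=(6,0,0,0) R0=(6,0,0,0)
Op 6: inc R0 by 3 -> R0=(9,0,0,0) value=9
Op 7: inc R3 by 2 -> R3=(0,0,0,3) value=3
Op 8: inc R3 by 3 -> R3=(0,0,0,6) value=6
Op 9: inc R0 by 4 -> R0=(13,0,0,0) value=13
Op 10: merge R3<->R0 -> R3=(13,0,0,6) R0=(13,0,0,6)
Op 11: merge R2<->R0 -> R2=(13,0,1,6) R0=(13,0,1,6)
Op 12: inc R3 by 5 -> R3=(13,0,0,11) value=24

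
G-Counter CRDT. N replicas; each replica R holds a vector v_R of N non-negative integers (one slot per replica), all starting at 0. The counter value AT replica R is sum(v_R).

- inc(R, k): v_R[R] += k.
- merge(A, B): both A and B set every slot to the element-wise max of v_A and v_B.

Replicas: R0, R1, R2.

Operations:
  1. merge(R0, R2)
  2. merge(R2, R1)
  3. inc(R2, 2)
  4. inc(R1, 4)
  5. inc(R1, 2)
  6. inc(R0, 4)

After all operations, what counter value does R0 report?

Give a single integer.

Op 1: merge R0<->R2 -> R0=(0,0,0) R2=(0,0,0)
Op 2: merge R2<->R1 -> R2=(0,0,0) R1=(0,0,0)
Op 3: inc R2 by 2 -> R2=(0,0,2) value=2
Op 4: inc R1 by 4 -> R1=(0,4,0) value=4
Op 5: inc R1 by 2 -> R1=(0,6,0) value=6
Op 6: inc R0 by 4 -> R0=(4,0,0) value=4

Answer: 4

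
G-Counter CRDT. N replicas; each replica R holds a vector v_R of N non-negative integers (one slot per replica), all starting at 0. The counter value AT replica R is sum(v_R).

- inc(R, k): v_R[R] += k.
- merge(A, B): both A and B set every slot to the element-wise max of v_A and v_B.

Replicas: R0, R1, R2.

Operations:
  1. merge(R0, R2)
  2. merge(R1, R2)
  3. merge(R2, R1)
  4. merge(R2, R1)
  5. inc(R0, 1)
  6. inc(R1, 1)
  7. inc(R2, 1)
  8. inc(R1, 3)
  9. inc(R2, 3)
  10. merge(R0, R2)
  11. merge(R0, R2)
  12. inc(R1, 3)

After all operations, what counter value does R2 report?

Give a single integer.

Op 1: merge R0<->R2 -> R0=(0,0,0) R2=(0,0,0)
Op 2: merge R1<->R2 -> R1=(0,0,0) R2=(0,0,0)
Op 3: merge R2<->R1 -> R2=(0,0,0) R1=(0,0,0)
Op 4: merge R2<->R1 -> R2=(0,0,0) R1=(0,0,0)
Op 5: inc R0 by 1 -> R0=(1,0,0) value=1
Op 6: inc R1 by 1 -> R1=(0,1,0) value=1
Op 7: inc R2 by 1 -> R2=(0,0,1) value=1
Op 8: inc R1 by 3 -> R1=(0,4,0) value=4
Op 9: inc R2 by 3 -> R2=(0,0,4) value=4
Op 10: merge R0<->R2 -> R0=(1,0,4) R2=(1,0,4)
Op 11: merge R0<->R2 -> R0=(1,0,4) R2=(1,0,4)
Op 12: inc R1 by 3 -> R1=(0,7,0) value=7

Answer: 5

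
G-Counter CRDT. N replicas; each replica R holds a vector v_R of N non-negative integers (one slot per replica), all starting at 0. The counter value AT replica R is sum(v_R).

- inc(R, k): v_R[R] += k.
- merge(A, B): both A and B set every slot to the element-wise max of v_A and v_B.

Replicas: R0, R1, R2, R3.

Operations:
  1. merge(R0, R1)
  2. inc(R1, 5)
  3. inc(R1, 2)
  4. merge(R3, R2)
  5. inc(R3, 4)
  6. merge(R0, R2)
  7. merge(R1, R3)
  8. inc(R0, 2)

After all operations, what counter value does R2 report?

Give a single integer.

Answer: 0

Derivation:
Op 1: merge R0<->R1 -> R0=(0,0,0,0) R1=(0,0,0,0)
Op 2: inc R1 by 5 -> R1=(0,5,0,0) value=5
Op 3: inc R1 by 2 -> R1=(0,7,0,0) value=7
Op 4: merge R3<->R2 -> R3=(0,0,0,0) R2=(0,0,0,0)
Op 5: inc R3 by 4 -> R3=(0,0,0,4) value=4
Op 6: merge R0<->R2 -> R0=(0,0,0,0) R2=(0,0,0,0)
Op 7: merge R1<->R3 -> R1=(0,7,0,4) R3=(0,7,0,4)
Op 8: inc R0 by 2 -> R0=(2,0,0,0) value=2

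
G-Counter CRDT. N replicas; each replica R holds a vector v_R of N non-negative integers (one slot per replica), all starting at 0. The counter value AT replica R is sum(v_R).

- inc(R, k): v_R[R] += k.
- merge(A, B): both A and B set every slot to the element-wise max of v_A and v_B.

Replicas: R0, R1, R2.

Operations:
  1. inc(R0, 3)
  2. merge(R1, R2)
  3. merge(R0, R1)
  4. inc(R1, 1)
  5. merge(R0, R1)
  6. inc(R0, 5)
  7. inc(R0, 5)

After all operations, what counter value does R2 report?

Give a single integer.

Op 1: inc R0 by 3 -> R0=(3,0,0) value=3
Op 2: merge R1<->R2 -> R1=(0,0,0) R2=(0,0,0)
Op 3: merge R0<->R1 -> R0=(3,0,0) R1=(3,0,0)
Op 4: inc R1 by 1 -> R1=(3,1,0) value=4
Op 5: merge R0<->R1 -> R0=(3,1,0) R1=(3,1,0)
Op 6: inc R0 by 5 -> R0=(8,1,0) value=9
Op 7: inc R0 by 5 -> R0=(13,1,0) value=14

Answer: 0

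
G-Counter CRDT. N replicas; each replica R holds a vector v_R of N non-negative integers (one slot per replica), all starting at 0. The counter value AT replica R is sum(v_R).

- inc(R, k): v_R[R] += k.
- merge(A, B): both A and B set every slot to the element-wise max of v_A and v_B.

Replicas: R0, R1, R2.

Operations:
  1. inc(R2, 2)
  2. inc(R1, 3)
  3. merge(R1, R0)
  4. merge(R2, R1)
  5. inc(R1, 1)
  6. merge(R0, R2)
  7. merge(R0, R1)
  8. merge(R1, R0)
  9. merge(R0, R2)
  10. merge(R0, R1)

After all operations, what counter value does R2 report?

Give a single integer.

Op 1: inc R2 by 2 -> R2=(0,0,2) value=2
Op 2: inc R1 by 3 -> R1=(0,3,0) value=3
Op 3: merge R1<->R0 -> R1=(0,3,0) R0=(0,3,0)
Op 4: merge R2<->R1 -> R2=(0,3,2) R1=(0,3,2)
Op 5: inc R1 by 1 -> R1=(0,4,2) value=6
Op 6: merge R0<->R2 -> R0=(0,3,2) R2=(0,3,2)
Op 7: merge R0<->R1 -> R0=(0,4,2) R1=(0,4,2)
Op 8: merge R1<->R0 -> R1=(0,4,2) R0=(0,4,2)
Op 9: merge R0<->R2 -> R0=(0,4,2) R2=(0,4,2)
Op 10: merge R0<->R1 -> R0=(0,4,2) R1=(0,4,2)

Answer: 6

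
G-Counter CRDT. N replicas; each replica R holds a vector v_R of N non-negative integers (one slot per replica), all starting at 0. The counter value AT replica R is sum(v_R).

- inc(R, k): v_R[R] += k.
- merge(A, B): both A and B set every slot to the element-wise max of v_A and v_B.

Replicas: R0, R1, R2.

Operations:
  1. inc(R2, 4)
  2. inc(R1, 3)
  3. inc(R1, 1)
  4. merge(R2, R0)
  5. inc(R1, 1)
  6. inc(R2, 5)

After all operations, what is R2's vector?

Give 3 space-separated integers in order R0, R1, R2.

Answer: 0 0 9

Derivation:
Op 1: inc R2 by 4 -> R2=(0,0,4) value=4
Op 2: inc R1 by 3 -> R1=(0,3,0) value=3
Op 3: inc R1 by 1 -> R1=(0,4,0) value=4
Op 4: merge R2<->R0 -> R2=(0,0,4) R0=(0,0,4)
Op 5: inc R1 by 1 -> R1=(0,5,0) value=5
Op 6: inc R2 by 5 -> R2=(0,0,9) value=9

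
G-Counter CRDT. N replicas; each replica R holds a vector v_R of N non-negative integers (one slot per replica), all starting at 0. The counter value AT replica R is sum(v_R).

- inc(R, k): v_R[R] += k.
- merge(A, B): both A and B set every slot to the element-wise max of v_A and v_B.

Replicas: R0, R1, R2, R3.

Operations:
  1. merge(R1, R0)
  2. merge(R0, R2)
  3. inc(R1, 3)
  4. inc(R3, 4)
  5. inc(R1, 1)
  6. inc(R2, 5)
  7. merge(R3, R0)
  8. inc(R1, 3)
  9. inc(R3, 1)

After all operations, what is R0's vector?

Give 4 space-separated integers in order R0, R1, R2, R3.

Answer: 0 0 0 4

Derivation:
Op 1: merge R1<->R0 -> R1=(0,0,0,0) R0=(0,0,0,0)
Op 2: merge R0<->R2 -> R0=(0,0,0,0) R2=(0,0,0,0)
Op 3: inc R1 by 3 -> R1=(0,3,0,0) value=3
Op 4: inc R3 by 4 -> R3=(0,0,0,4) value=4
Op 5: inc R1 by 1 -> R1=(0,4,0,0) value=4
Op 6: inc R2 by 5 -> R2=(0,0,5,0) value=5
Op 7: merge R3<->R0 -> R3=(0,0,0,4) R0=(0,0,0,4)
Op 8: inc R1 by 3 -> R1=(0,7,0,0) value=7
Op 9: inc R3 by 1 -> R3=(0,0,0,5) value=5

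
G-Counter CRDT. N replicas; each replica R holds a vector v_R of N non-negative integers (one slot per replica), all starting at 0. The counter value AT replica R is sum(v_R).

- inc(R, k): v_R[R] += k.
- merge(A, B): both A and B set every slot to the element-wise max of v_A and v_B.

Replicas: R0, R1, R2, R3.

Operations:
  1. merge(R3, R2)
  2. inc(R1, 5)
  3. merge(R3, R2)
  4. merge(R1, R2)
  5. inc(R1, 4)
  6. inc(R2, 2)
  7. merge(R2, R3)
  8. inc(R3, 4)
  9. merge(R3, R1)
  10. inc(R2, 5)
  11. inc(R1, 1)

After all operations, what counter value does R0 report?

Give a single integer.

Op 1: merge R3<->R2 -> R3=(0,0,0,0) R2=(0,0,0,0)
Op 2: inc R1 by 5 -> R1=(0,5,0,0) value=5
Op 3: merge R3<->R2 -> R3=(0,0,0,0) R2=(0,0,0,0)
Op 4: merge R1<->R2 -> R1=(0,5,0,0) R2=(0,5,0,0)
Op 5: inc R1 by 4 -> R1=(0,9,0,0) value=9
Op 6: inc R2 by 2 -> R2=(0,5,2,0) value=7
Op 7: merge R2<->R3 -> R2=(0,5,2,0) R3=(0,5,2,0)
Op 8: inc R3 by 4 -> R3=(0,5,2,4) value=11
Op 9: merge R3<->R1 -> R3=(0,9,2,4) R1=(0,9,2,4)
Op 10: inc R2 by 5 -> R2=(0,5,7,0) value=12
Op 11: inc R1 by 1 -> R1=(0,10,2,4) value=16

Answer: 0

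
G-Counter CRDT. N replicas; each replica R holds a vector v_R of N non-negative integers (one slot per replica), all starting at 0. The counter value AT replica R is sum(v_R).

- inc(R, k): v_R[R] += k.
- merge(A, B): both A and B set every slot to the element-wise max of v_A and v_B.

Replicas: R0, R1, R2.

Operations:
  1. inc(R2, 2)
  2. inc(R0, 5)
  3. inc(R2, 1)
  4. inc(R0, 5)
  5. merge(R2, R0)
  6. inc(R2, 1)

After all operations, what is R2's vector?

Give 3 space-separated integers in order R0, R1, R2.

Op 1: inc R2 by 2 -> R2=(0,0,2) value=2
Op 2: inc R0 by 5 -> R0=(5,0,0) value=5
Op 3: inc R2 by 1 -> R2=(0,0,3) value=3
Op 4: inc R0 by 5 -> R0=(10,0,0) value=10
Op 5: merge R2<->R0 -> R2=(10,0,3) R0=(10,0,3)
Op 6: inc R2 by 1 -> R2=(10,0,4) value=14

Answer: 10 0 4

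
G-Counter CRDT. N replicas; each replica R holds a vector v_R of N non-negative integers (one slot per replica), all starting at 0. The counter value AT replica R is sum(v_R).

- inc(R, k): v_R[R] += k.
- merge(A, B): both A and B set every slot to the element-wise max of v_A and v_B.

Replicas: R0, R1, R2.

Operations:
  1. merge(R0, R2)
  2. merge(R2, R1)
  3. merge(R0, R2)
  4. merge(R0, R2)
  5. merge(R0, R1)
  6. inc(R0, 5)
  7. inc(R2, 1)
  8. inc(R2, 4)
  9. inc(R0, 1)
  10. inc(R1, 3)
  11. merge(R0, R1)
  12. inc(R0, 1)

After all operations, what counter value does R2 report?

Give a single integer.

Answer: 5

Derivation:
Op 1: merge R0<->R2 -> R0=(0,0,0) R2=(0,0,0)
Op 2: merge R2<->R1 -> R2=(0,0,0) R1=(0,0,0)
Op 3: merge R0<->R2 -> R0=(0,0,0) R2=(0,0,0)
Op 4: merge R0<->R2 -> R0=(0,0,0) R2=(0,0,0)
Op 5: merge R0<->R1 -> R0=(0,0,0) R1=(0,0,0)
Op 6: inc R0 by 5 -> R0=(5,0,0) value=5
Op 7: inc R2 by 1 -> R2=(0,0,1) value=1
Op 8: inc R2 by 4 -> R2=(0,0,5) value=5
Op 9: inc R0 by 1 -> R0=(6,0,0) value=6
Op 10: inc R1 by 3 -> R1=(0,3,0) value=3
Op 11: merge R0<->R1 -> R0=(6,3,0) R1=(6,3,0)
Op 12: inc R0 by 1 -> R0=(7,3,0) value=10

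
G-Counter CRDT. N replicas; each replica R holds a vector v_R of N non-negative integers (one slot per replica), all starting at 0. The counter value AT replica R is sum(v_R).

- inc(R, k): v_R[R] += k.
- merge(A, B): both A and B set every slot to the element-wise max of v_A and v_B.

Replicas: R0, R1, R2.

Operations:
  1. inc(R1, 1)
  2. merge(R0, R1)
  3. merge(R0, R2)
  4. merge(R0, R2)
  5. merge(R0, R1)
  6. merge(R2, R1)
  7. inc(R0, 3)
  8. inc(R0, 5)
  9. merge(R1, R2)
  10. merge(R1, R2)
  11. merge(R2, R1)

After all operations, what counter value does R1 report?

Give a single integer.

Op 1: inc R1 by 1 -> R1=(0,1,0) value=1
Op 2: merge R0<->R1 -> R0=(0,1,0) R1=(0,1,0)
Op 3: merge R0<->R2 -> R0=(0,1,0) R2=(0,1,0)
Op 4: merge R0<->R2 -> R0=(0,1,0) R2=(0,1,0)
Op 5: merge R0<->R1 -> R0=(0,1,0) R1=(0,1,0)
Op 6: merge R2<->R1 -> R2=(0,1,0) R1=(0,1,0)
Op 7: inc R0 by 3 -> R0=(3,1,0) value=4
Op 8: inc R0 by 5 -> R0=(8,1,0) value=9
Op 9: merge R1<->R2 -> R1=(0,1,0) R2=(0,1,0)
Op 10: merge R1<->R2 -> R1=(0,1,0) R2=(0,1,0)
Op 11: merge R2<->R1 -> R2=(0,1,0) R1=(0,1,0)

Answer: 1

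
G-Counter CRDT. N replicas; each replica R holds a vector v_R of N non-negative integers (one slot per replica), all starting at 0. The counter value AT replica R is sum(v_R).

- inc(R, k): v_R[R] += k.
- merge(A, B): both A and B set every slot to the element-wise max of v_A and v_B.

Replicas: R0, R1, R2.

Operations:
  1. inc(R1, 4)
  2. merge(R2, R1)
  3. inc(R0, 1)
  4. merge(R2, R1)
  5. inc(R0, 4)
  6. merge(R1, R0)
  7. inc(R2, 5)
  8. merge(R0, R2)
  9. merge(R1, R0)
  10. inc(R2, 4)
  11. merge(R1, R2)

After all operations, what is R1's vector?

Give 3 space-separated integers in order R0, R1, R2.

Answer: 5 4 9

Derivation:
Op 1: inc R1 by 4 -> R1=(0,4,0) value=4
Op 2: merge R2<->R1 -> R2=(0,4,0) R1=(0,4,0)
Op 3: inc R0 by 1 -> R0=(1,0,0) value=1
Op 4: merge R2<->R1 -> R2=(0,4,0) R1=(0,4,0)
Op 5: inc R0 by 4 -> R0=(5,0,0) value=5
Op 6: merge R1<->R0 -> R1=(5,4,0) R0=(5,4,0)
Op 7: inc R2 by 5 -> R2=(0,4,5) value=9
Op 8: merge R0<->R2 -> R0=(5,4,5) R2=(5,4,5)
Op 9: merge R1<->R0 -> R1=(5,4,5) R0=(5,4,5)
Op 10: inc R2 by 4 -> R2=(5,4,9) value=18
Op 11: merge R1<->R2 -> R1=(5,4,9) R2=(5,4,9)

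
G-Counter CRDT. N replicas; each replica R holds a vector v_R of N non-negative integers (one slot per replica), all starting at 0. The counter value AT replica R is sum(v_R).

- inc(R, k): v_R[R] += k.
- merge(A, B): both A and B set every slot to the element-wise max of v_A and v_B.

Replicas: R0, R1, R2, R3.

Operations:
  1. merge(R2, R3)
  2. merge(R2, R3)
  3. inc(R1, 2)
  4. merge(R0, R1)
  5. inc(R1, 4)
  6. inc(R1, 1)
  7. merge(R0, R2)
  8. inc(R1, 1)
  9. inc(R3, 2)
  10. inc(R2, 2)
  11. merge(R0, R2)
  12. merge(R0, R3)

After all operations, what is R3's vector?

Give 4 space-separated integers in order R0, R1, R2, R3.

Op 1: merge R2<->R3 -> R2=(0,0,0,0) R3=(0,0,0,0)
Op 2: merge R2<->R3 -> R2=(0,0,0,0) R3=(0,0,0,0)
Op 3: inc R1 by 2 -> R1=(0,2,0,0) value=2
Op 4: merge R0<->R1 -> R0=(0,2,0,0) R1=(0,2,0,0)
Op 5: inc R1 by 4 -> R1=(0,6,0,0) value=6
Op 6: inc R1 by 1 -> R1=(0,7,0,0) value=7
Op 7: merge R0<->R2 -> R0=(0,2,0,0) R2=(0,2,0,0)
Op 8: inc R1 by 1 -> R1=(0,8,0,0) value=8
Op 9: inc R3 by 2 -> R3=(0,0,0,2) value=2
Op 10: inc R2 by 2 -> R2=(0,2,2,0) value=4
Op 11: merge R0<->R2 -> R0=(0,2,2,0) R2=(0,2,2,0)
Op 12: merge R0<->R3 -> R0=(0,2,2,2) R3=(0,2,2,2)

Answer: 0 2 2 2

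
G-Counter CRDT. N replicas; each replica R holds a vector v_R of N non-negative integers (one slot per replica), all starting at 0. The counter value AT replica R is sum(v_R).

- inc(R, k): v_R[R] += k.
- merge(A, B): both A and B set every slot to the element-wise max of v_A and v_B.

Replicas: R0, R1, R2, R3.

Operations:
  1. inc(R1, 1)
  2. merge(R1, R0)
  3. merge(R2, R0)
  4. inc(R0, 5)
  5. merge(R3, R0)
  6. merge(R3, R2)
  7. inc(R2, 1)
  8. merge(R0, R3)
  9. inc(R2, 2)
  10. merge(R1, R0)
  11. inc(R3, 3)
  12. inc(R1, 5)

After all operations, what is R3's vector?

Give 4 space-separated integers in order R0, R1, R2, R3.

Op 1: inc R1 by 1 -> R1=(0,1,0,0) value=1
Op 2: merge R1<->R0 -> R1=(0,1,0,0) R0=(0,1,0,0)
Op 3: merge R2<->R0 -> R2=(0,1,0,0) R0=(0,1,0,0)
Op 4: inc R0 by 5 -> R0=(5,1,0,0) value=6
Op 5: merge R3<->R0 -> R3=(5,1,0,0) R0=(5,1,0,0)
Op 6: merge R3<->R2 -> R3=(5,1,0,0) R2=(5,1,0,0)
Op 7: inc R2 by 1 -> R2=(5,1,1,0) value=7
Op 8: merge R0<->R3 -> R0=(5,1,0,0) R3=(5,1,0,0)
Op 9: inc R2 by 2 -> R2=(5,1,3,0) value=9
Op 10: merge R1<->R0 -> R1=(5,1,0,0) R0=(5,1,0,0)
Op 11: inc R3 by 3 -> R3=(5,1,0,3) value=9
Op 12: inc R1 by 5 -> R1=(5,6,0,0) value=11

Answer: 5 1 0 3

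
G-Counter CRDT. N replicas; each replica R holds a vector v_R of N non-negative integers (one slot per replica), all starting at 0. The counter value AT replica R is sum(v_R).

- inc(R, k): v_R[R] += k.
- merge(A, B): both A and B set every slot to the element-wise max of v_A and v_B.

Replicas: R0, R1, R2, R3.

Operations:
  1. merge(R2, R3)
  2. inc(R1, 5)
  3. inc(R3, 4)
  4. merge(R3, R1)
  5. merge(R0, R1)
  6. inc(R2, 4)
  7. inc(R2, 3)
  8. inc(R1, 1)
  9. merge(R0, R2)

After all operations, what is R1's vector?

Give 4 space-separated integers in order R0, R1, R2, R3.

Answer: 0 6 0 4

Derivation:
Op 1: merge R2<->R3 -> R2=(0,0,0,0) R3=(0,0,0,0)
Op 2: inc R1 by 5 -> R1=(0,5,0,0) value=5
Op 3: inc R3 by 4 -> R3=(0,0,0,4) value=4
Op 4: merge R3<->R1 -> R3=(0,5,0,4) R1=(0,5,0,4)
Op 5: merge R0<->R1 -> R0=(0,5,0,4) R1=(0,5,0,4)
Op 6: inc R2 by 4 -> R2=(0,0,4,0) value=4
Op 7: inc R2 by 3 -> R2=(0,0,7,0) value=7
Op 8: inc R1 by 1 -> R1=(0,6,0,4) value=10
Op 9: merge R0<->R2 -> R0=(0,5,7,4) R2=(0,5,7,4)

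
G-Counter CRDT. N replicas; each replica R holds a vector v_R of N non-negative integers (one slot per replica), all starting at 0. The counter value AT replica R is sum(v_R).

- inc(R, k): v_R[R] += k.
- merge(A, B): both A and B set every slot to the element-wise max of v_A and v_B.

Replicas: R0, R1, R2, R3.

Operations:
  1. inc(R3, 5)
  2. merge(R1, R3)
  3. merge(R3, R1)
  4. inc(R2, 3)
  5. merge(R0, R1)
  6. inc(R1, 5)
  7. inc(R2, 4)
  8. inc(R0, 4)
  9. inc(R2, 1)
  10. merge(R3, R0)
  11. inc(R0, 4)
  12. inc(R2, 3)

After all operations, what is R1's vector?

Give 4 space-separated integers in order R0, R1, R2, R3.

Answer: 0 5 0 5

Derivation:
Op 1: inc R3 by 5 -> R3=(0,0,0,5) value=5
Op 2: merge R1<->R3 -> R1=(0,0,0,5) R3=(0,0,0,5)
Op 3: merge R3<->R1 -> R3=(0,0,0,5) R1=(0,0,0,5)
Op 4: inc R2 by 3 -> R2=(0,0,3,0) value=3
Op 5: merge R0<->R1 -> R0=(0,0,0,5) R1=(0,0,0,5)
Op 6: inc R1 by 5 -> R1=(0,5,0,5) value=10
Op 7: inc R2 by 4 -> R2=(0,0,7,0) value=7
Op 8: inc R0 by 4 -> R0=(4,0,0,5) value=9
Op 9: inc R2 by 1 -> R2=(0,0,8,0) value=8
Op 10: merge R3<->R0 -> R3=(4,0,0,5) R0=(4,0,0,5)
Op 11: inc R0 by 4 -> R0=(8,0,0,5) value=13
Op 12: inc R2 by 3 -> R2=(0,0,11,0) value=11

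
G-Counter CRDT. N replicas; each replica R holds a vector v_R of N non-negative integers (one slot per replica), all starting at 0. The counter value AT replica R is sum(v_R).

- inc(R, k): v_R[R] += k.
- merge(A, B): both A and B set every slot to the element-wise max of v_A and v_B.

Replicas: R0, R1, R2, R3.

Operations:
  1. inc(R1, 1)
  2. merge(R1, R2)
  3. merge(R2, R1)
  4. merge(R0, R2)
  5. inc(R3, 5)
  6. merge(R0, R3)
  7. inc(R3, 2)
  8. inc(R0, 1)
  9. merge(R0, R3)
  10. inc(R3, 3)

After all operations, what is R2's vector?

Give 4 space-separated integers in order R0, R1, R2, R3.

Op 1: inc R1 by 1 -> R1=(0,1,0,0) value=1
Op 2: merge R1<->R2 -> R1=(0,1,0,0) R2=(0,1,0,0)
Op 3: merge R2<->R1 -> R2=(0,1,0,0) R1=(0,1,0,0)
Op 4: merge R0<->R2 -> R0=(0,1,0,0) R2=(0,1,0,0)
Op 5: inc R3 by 5 -> R3=(0,0,0,5) value=5
Op 6: merge R0<->R3 -> R0=(0,1,0,5) R3=(0,1,0,5)
Op 7: inc R3 by 2 -> R3=(0,1,0,7) value=8
Op 8: inc R0 by 1 -> R0=(1,1,0,5) value=7
Op 9: merge R0<->R3 -> R0=(1,1,0,7) R3=(1,1,0,7)
Op 10: inc R3 by 3 -> R3=(1,1,0,10) value=12

Answer: 0 1 0 0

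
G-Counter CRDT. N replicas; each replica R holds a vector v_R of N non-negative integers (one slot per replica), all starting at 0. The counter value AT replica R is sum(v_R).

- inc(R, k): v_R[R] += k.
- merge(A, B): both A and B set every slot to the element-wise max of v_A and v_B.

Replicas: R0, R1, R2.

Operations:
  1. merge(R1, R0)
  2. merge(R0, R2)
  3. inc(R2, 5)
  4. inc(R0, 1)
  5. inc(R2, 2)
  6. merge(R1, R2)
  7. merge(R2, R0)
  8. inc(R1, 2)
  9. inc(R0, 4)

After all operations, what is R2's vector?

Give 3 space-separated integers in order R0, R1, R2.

Answer: 1 0 7

Derivation:
Op 1: merge R1<->R0 -> R1=(0,0,0) R0=(0,0,0)
Op 2: merge R0<->R2 -> R0=(0,0,0) R2=(0,0,0)
Op 3: inc R2 by 5 -> R2=(0,0,5) value=5
Op 4: inc R0 by 1 -> R0=(1,0,0) value=1
Op 5: inc R2 by 2 -> R2=(0,0,7) value=7
Op 6: merge R1<->R2 -> R1=(0,0,7) R2=(0,0,7)
Op 7: merge R2<->R0 -> R2=(1,0,7) R0=(1,0,7)
Op 8: inc R1 by 2 -> R1=(0,2,7) value=9
Op 9: inc R0 by 4 -> R0=(5,0,7) value=12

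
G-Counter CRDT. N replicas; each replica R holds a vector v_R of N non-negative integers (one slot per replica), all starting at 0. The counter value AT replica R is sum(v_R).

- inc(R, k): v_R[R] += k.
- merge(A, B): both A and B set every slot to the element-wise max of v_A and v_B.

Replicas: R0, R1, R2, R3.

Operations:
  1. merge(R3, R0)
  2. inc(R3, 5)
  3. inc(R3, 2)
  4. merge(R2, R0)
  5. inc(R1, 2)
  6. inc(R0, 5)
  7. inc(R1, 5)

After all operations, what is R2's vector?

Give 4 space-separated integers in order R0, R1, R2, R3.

Op 1: merge R3<->R0 -> R3=(0,0,0,0) R0=(0,0,0,0)
Op 2: inc R3 by 5 -> R3=(0,0,0,5) value=5
Op 3: inc R3 by 2 -> R3=(0,0,0,7) value=7
Op 4: merge R2<->R0 -> R2=(0,0,0,0) R0=(0,0,0,0)
Op 5: inc R1 by 2 -> R1=(0,2,0,0) value=2
Op 6: inc R0 by 5 -> R0=(5,0,0,0) value=5
Op 7: inc R1 by 5 -> R1=(0,7,0,0) value=7

Answer: 0 0 0 0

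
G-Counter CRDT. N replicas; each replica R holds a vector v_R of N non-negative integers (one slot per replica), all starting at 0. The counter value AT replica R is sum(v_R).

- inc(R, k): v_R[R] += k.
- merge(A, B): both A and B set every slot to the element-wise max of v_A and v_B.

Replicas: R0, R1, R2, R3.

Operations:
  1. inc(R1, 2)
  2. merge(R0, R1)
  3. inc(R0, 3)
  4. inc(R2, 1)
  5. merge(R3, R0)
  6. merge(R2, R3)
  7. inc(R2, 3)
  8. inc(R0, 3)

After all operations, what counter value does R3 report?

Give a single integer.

Answer: 6

Derivation:
Op 1: inc R1 by 2 -> R1=(0,2,0,0) value=2
Op 2: merge R0<->R1 -> R0=(0,2,0,0) R1=(0,2,0,0)
Op 3: inc R0 by 3 -> R0=(3,2,0,0) value=5
Op 4: inc R2 by 1 -> R2=(0,0,1,0) value=1
Op 5: merge R3<->R0 -> R3=(3,2,0,0) R0=(3,2,0,0)
Op 6: merge R2<->R3 -> R2=(3,2,1,0) R3=(3,2,1,0)
Op 7: inc R2 by 3 -> R2=(3,2,4,0) value=9
Op 8: inc R0 by 3 -> R0=(6,2,0,0) value=8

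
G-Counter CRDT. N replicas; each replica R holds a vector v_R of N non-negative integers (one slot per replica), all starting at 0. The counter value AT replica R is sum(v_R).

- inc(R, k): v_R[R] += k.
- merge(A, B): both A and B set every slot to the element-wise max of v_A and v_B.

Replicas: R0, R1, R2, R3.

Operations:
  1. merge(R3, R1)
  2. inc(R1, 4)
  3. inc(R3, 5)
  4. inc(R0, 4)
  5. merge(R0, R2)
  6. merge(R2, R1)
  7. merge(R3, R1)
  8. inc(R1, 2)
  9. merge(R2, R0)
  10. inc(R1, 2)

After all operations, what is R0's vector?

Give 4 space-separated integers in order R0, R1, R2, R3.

Op 1: merge R3<->R1 -> R3=(0,0,0,0) R1=(0,0,0,0)
Op 2: inc R1 by 4 -> R1=(0,4,0,0) value=4
Op 3: inc R3 by 5 -> R3=(0,0,0,5) value=5
Op 4: inc R0 by 4 -> R0=(4,0,0,0) value=4
Op 5: merge R0<->R2 -> R0=(4,0,0,0) R2=(4,0,0,0)
Op 6: merge R2<->R1 -> R2=(4,4,0,0) R1=(4,4,0,0)
Op 7: merge R3<->R1 -> R3=(4,4,0,5) R1=(4,4,0,5)
Op 8: inc R1 by 2 -> R1=(4,6,0,5) value=15
Op 9: merge R2<->R0 -> R2=(4,4,0,0) R0=(4,4,0,0)
Op 10: inc R1 by 2 -> R1=(4,8,0,5) value=17

Answer: 4 4 0 0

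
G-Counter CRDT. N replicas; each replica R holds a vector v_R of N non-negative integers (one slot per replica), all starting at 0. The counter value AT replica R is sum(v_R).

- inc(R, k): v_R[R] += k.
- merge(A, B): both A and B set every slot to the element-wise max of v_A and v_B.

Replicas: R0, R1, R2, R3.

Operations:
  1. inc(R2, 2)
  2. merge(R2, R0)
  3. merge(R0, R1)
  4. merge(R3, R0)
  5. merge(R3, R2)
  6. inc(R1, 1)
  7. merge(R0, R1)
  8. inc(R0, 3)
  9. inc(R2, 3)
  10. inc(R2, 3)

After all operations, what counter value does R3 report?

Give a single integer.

Op 1: inc R2 by 2 -> R2=(0,0,2,0) value=2
Op 2: merge R2<->R0 -> R2=(0,0,2,0) R0=(0,0,2,0)
Op 3: merge R0<->R1 -> R0=(0,0,2,0) R1=(0,0,2,0)
Op 4: merge R3<->R0 -> R3=(0,0,2,0) R0=(0,0,2,0)
Op 5: merge R3<->R2 -> R3=(0,0,2,0) R2=(0,0,2,0)
Op 6: inc R1 by 1 -> R1=(0,1,2,0) value=3
Op 7: merge R0<->R1 -> R0=(0,1,2,0) R1=(0,1,2,0)
Op 8: inc R0 by 3 -> R0=(3,1,2,0) value=6
Op 9: inc R2 by 3 -> R2=(0,0,5,0) value=5
Op 10: inc R2 by 3 -> R2=(0,0,8,0) value=8

Answer: 2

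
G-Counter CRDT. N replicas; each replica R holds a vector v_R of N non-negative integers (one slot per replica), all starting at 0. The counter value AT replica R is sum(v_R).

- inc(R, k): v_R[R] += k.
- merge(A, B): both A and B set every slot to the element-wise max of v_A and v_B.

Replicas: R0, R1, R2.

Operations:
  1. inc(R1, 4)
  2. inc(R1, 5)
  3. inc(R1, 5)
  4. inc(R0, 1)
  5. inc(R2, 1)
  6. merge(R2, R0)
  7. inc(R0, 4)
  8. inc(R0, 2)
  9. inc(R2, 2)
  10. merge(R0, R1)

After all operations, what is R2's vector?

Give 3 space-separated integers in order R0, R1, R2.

Answer: 1 0 3

Derivation:
Op 1: inc R1 by 4 -> R1=(0,4,0) value=4
Op 2: inc R1 by 5 -> R1=(0,9,0) value=9
Op 3: inc R1 by 5 -> R1=(0,14,0) value=14
Op 4: inc R0 by 1 -> R0=(1,0,0) value=1
Op 5: inc R2 by 1 -> R2=(0,0,1) value=1
Op 6: merge R2<->R0 -> R2=(1,0,1) R0=(1,0,1)
Op 7: inc R0 by 4 -> R0=(5,0,1) value=6
Op 8: inc R0 by 2 -> R0=(7,0,1) value=8
Op 9: inc R2 by 2 -> R2=(1,0,3) value=4
Op 10: merge R0<->R1 -> R0=(7,14,1) R1=(7,14,1)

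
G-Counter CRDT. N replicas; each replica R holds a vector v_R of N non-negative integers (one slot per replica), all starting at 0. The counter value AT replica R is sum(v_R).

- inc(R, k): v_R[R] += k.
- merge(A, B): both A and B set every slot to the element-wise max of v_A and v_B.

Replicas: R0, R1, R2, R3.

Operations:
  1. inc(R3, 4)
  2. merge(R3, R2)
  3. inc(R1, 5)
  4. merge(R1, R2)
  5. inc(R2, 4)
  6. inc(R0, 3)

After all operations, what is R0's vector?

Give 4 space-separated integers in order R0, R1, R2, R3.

Op 1: inc R3 by 4 -> R3=(0,0,0,4) value=4
Op 2: merge R3<->R2 -> R3=(0,0,0,4) R2=(0,0,0,4)
Op 3: inc R1 by 5 -> R1=(0,5,0,0) value=5
Op 4: merge R1<->R2 -> R1=(0,5,0,4) R2=(0,5,0,4)
Op 5: inc R2 by 4 -> R2=(0,5,4,4) value=13
Op 6: inc R0 by 3 -> R0=(3,0,0,0) value=3

Answer: 3 0 0 0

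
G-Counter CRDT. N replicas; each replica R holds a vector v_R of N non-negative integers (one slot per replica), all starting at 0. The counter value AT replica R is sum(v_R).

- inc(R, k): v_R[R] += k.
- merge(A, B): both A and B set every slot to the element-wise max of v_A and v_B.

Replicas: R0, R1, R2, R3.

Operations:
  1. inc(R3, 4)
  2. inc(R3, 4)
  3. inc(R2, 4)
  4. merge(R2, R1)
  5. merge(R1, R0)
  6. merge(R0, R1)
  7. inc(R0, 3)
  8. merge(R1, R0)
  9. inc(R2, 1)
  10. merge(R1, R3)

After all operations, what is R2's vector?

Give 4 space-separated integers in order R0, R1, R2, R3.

Answer: 0 0 5 0

Derivation:
Op 1: inc R3 by 4 -> R3=(0,0,0,4) value=4
Op 2: inc R3 by 4 -> R3=(0,0,0,8) value=8
Op 3: inc R2 by 4 -> R2=(0,0,4,0) value=4
Op 4: merge R2<->R1 -> R2=(0,0,4,0) R1=(0,0,4,0)
Op 5: merge R1<->R0 -> R1=(0,0,4,0) R0=(0,0,4,0)
Op 6: merge R0<->R1 -> R0=(0,0,4,0) R1=(0,0,4,0)
Op 7: inc R0 by 3 -> R0=(3,0,4,0) value=7
Op 8: merge R1<->R0 -> R1=(3,0,4,0) R0=(3,0,4,0)
Op 9: inc R2 by 1 -> R2=(0,0,5,0) value=5
Op 10: merge R1<->R3 -> R1=(3,0,4,8) R3=(3,0,4,8)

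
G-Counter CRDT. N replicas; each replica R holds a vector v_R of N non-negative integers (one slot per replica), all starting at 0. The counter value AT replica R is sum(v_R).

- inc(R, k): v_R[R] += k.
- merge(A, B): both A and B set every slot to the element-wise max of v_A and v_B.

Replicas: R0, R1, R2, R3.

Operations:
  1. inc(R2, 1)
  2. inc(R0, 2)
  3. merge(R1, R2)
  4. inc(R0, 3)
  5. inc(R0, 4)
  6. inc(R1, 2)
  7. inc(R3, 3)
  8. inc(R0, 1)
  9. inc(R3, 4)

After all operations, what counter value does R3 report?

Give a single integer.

Op 1: inc R2 by 1 -> R2=(0,0,1,0) value=1
Op 2: inc R0 by 2 -> R0=(2,0,0,0) value=2
Op 3: merge R1<->R2 -> R1=(0,0,1,0) R2=(0,0,1,0)
Op 4: inc R0 by 3 -> R0=(5,0,0,0) value=5
Op 5: inc R0 by 4 -> R0=(9,0,0,0) value=9
Op 6: inc R1 by 2 -> R1=(0,2,1,0) value=3
Op 7: inc R3 by 3 -> R3=(0,0,0,3) value=3
Op 8: inc R0 by 1 -> R0=(10,0,0,0) value=10
Op 9: inc R3 by 4 -> R3=(0,0,0,7) value=7

Answer: 7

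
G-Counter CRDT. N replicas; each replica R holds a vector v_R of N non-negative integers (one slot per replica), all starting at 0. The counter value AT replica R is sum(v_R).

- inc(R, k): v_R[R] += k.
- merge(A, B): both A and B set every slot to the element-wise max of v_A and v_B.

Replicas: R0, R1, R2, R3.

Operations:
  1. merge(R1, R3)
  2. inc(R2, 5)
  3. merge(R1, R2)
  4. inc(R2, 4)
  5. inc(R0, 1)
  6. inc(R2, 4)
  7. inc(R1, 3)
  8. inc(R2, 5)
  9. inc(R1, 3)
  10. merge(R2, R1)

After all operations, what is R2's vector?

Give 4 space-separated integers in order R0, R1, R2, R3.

Op 1: merge R1<->R3 -> R1=(0,0,0,0) R3=(0,0,0,0)
Op 2: inc R2 by 5 -> R2=(0,0,5,0) value=5
Op 3: merge R1<->R2 -> R1=(0,0,5,0) R2=(0,0,5,0)
Op 4: inc R2 by 4 -> R2=(0,0,9,0) value=9
Op 5: inc R0 by 1 -> R0=(1,0,0,0) value=1
Op 6: inc R2 by 4 -> R2=(0,0,13,0) value=13
Op 7: inc R1 by 3 -> R1=(0,3,5,0) value=8
Op 8: inc R2 by 5 -> R2=(0,0,18,0) value=18
Op 9: inc R1 by 3 -> R1=(0,6,5,0) value=11
Op 10: merge R2<->R1 -> R2=(0,6,18,0) R1=(0,6,18,0)

Answer: 0 6 18 0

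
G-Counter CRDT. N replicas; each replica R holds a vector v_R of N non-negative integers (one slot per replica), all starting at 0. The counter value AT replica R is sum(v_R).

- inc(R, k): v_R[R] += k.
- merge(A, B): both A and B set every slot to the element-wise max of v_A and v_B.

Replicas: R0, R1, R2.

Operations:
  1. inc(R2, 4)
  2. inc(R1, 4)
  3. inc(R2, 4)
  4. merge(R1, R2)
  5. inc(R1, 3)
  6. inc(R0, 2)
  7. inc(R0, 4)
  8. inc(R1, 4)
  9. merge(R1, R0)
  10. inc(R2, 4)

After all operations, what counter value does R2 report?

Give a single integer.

Op 1: inc R2 by 4 -> R2=(0,0,4) value=4
Op 2: inc R1 by 4 -> R1=(0,4,0) value=4
Op 3: inc R2 by 4 -> R2=(0,0,8) value=8
Op 4: merge R1<->R2 -> R1=(0,4,8) R2=(0,4,8)
Op 5: inc R1 by 3 -> R1=(0,7,8) value=15
Op 6: inc R0 by 2 -> R0=(2,0,0) value=2
Op 7: inc R0 by 4 -> R0=(6,0,0) value=6
Op 8: inc R1 by 4 -> R1=(0,11,8) value=19
Op 9: merge R1<->R0 -> R1=(6,11,8) R0=(6,11,8)
Op 10: inc R2 by 4 -> R2=(0,4,12) value=16

Answer: 16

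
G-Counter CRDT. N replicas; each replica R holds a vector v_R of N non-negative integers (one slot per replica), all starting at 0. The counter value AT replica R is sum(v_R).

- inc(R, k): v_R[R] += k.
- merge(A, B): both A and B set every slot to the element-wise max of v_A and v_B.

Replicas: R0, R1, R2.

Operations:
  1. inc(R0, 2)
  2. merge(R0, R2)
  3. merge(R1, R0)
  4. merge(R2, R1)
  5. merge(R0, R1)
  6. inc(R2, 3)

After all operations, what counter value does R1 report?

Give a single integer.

Op 1: inc R0 by 2 -> R0=(2,0,0) value=2
Op 2: merge R0<->R2 -> R0=(2,0,0) R2=(2,0,0)
Op 3: merge R1<->R0 -> R1=(2,0,0) R0=(2,0,0)
Op 4: merge R2<->R1 -> R2=(2,0,0) R1=(2,0,0)
Op 5: merge R0<->R1 -> R0=(2,0,0) R1=(2,0,0)
Op 6: inc R2 by 3 -> R2=(2,0,3) value=5

Answer: 2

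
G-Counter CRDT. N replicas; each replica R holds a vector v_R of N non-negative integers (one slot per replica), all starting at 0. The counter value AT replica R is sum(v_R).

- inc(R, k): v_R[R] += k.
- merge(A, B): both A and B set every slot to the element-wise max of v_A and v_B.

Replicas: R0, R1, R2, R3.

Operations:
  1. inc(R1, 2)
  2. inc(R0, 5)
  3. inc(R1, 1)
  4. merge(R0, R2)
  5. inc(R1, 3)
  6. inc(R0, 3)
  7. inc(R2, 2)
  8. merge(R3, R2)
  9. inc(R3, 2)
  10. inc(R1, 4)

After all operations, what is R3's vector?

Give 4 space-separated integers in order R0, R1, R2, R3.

Op 1: inc R1 by 2 -> R1=(0,2,0,0) value=2
Op 2: inc R0 by 5 -> R0=(5,0,0,0) value=5
Op 3: inc R1 by 1 -> R1=(0,3,0,0) value=3
Op 4: merge R0<->R2 -> R0=(5,0,0,0) R2=(5,0,0,0)
Op 5: inc R1 by 3 -> R1=(0,6,0,0) value=6
Op 6: inc R0 by 3 -> R0=(8,0,0,0) value=8
Op 7: inc R2 by 2 -> R2=(5,0,2,0) value=7
Op 8: merge R3<->R2 -> R3=(5,0,2,0) R2=(5,0,2,0)
Op 9: inc R3 by 2 -> R3=(5,0,2,2) value=9
Op 10: inc R1 by 4 -> R1=(0,10,0,0) value=10

Answer: 5 0 2 2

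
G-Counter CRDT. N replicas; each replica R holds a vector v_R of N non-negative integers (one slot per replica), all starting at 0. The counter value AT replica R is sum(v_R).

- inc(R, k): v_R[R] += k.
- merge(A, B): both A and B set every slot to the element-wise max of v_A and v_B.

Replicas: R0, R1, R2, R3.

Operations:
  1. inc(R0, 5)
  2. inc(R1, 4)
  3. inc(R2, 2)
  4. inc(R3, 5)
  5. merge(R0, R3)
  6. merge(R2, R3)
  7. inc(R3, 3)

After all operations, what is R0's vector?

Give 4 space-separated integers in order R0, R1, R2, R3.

Op 1: inc R0 by 5 -> R0=(5,0,0,0) value=5
Op 2: inc R1 by 4 -> R1=(0,4,0,0) value=4
Op 3: inc R2 by 2 -> R2=(0,0,2,0) value=2
Op 4: inc R3 by 5 -> R3=(0,0,0,5) value=5
Op 5: merge R0<->R3 -> R0=(5,0,0,5) R3=(5,0,0,5)
Op 6: merge R2<->R3 -> R2=(5,0,2,5) R3=(5,0,2,5)
Op 7: inc R3 by 3 -> R3=(5,0,2,8) value=15

Answer: 5 0 0 5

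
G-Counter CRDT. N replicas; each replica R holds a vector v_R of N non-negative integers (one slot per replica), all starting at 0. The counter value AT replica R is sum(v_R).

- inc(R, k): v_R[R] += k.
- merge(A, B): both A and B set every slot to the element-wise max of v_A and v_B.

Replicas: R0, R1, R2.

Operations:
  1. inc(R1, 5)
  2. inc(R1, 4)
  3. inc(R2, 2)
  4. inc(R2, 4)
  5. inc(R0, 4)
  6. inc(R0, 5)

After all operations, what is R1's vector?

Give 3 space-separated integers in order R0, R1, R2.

Op 1: inc R1 by 5 -> R1=(0,5,0) value=5
Op 2: inc R1 by 4 -> R1=(0,9,0) value=9
Op 3: inc R2 by 2 -> R2=(0,0,2) value=2
Op 4: inc R2 by 4 -> R2=(0,0,6) value=6
Op 5: inc R0 by 4 -> R0=(4,0,0) value=4
Op 6: inc R0 by 5 -> R0=(9,0,0) value=9

Answer: 0 9 0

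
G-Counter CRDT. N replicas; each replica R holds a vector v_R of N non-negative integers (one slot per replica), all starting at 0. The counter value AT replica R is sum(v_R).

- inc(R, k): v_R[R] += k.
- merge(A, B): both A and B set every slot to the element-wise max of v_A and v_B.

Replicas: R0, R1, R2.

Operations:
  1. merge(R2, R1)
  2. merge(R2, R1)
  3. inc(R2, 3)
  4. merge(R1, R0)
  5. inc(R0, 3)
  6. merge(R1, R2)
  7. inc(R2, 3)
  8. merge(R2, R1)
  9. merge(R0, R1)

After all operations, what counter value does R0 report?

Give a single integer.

Answer: 9

Derivation:
Op 1: merge R2<->R1 -> R2=(0,0,0) R1=(0,0,0)
Op 2: merge R2<->R1 -> R2=(0,0,0) R1=(0,0,0)
Op 3: inc R2 by 3 -> R2=(0,0,3) value=3
Op 4: merge R1<->R0 -> R1=(0,0,0) R0=(0,0,0)
Op 5: inc R0 by 3 -> R0=(3,0,0) value=3
Op 6: merge R1<->R2 -> R1=(0,0,3) R2=(0,0,3)
Op 7: inc R2 by 3 -> R2=(0,0,6) value=6
Op 8: merge R2<->R1 -> R2=(0,0,6) R1=(0,0,6)
Op 9: merge R0<->R1 -> R0=(3,0,6) R1=(3,0,6)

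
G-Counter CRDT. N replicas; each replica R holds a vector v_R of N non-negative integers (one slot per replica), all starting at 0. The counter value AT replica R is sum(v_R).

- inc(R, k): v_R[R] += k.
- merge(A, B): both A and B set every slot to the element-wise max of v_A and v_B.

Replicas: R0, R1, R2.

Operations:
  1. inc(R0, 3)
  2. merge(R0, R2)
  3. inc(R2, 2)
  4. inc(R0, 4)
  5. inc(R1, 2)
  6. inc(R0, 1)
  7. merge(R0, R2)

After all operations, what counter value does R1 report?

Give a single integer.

Op 1: inc R0 by 3 -> R0=(3,0,0) value=3
Op 2: merge R0<->R2 -> R0=(3,0,0) R2=(3,0,0)
Op 3: inc R2 by 2 -> R2=(3,0,2) value=5
Op 4: inc R0 by 4 -> R0=(7,0,0) value=7
Op 5: inc R1 by 2 -> R1=(0,2,0) value=2
Op 6: inc R0 by 1 -> R0=(8,0,0) value=8
Op 7: merge R0<->R2 -> R0=(8,0,2) R2=(8,0,2)

Answer: 2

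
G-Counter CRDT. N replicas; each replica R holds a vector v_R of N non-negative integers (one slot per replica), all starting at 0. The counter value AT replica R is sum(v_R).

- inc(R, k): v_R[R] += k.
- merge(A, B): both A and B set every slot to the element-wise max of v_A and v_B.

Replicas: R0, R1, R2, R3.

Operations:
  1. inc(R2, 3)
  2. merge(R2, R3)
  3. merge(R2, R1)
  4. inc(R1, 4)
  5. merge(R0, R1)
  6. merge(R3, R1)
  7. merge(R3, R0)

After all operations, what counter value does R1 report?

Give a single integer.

Answer: 7

Derivation:
Op 1: inc R2 by 3 -> R2=(0,0,3,0) value=3
Op 2: merge R2<->R3 -> R2=(0,0,3,0) R3=(0,0,3,0)
Op 3: merge R2<->R1 -> R2=(0,0,3,0) R1=(0,0,3,0)
Op 4: inc R1 by 4 -> R1=(0,4,3,0) value=7
Op 5: merge R0<->R1 -> R0=(0,4,3,0) R1=(0,4,3,0)
Op 6: merge R3<->R1 -> R3=(0,4,3,0) R1=(0,4,3,0)
Op 7: merge R3<->R0 -> R3=(0,4,3,0) R0=(0,4,3,0)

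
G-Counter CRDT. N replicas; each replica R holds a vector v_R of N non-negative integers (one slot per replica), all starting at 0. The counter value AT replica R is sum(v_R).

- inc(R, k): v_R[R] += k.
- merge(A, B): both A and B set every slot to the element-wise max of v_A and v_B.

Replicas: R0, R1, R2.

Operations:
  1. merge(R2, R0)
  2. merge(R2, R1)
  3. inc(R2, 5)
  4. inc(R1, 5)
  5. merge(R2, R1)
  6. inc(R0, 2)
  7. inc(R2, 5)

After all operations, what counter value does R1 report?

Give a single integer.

Op 1: merge R2<->R0 -> R2=(0,0,0) R0=(0,0,0)
Op 2: merge R2<->R1 -> R2=(0,0,0) R1=(0,0,0)
Op 3: inc R2 by 5 -> R2=(0,0,5) value=5
Op 4: inc R1 by 5 -> R1=(0,5,0) value=5
Op 5: merge R2<->R1 -> R2=(0,5,5) R1=(0,5,5)
Op 6: inc R0 by 2 -> R0=(2,0,0) value=2
Op 7: inc R2 by 5 -> R2=(0,5,10) value=15

Answer: 10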